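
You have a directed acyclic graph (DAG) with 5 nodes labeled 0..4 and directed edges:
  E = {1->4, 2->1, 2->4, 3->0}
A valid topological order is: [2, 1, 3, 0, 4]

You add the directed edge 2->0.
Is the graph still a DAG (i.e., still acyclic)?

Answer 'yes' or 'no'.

Answer: yes

Derivation:
Given toposort: [2, 1, 3, 0, 4]
Position of 2: index 0; position of 0: index 3
New edge 2->0: forward
Forward edge: respects the existing order. Still a DAG, same toposort still valid.
Still a DAG? yes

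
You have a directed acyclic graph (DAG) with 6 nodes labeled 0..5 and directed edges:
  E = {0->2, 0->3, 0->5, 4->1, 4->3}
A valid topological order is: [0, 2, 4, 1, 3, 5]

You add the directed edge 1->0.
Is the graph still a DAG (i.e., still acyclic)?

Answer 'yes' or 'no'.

Given toposort: [0, 2, 4, 1, 3, 5]
Position of 1: index 3; position of 0: index 0
New edge 1->0: backward (u after v in old order)
Backward edge: old toposort is now invalid. Check if this creates a cycle.
Does 0 already reach 1? Reachable from 0: [0, 2, 3, 5]. NO -> still a DAG (reorder needed).
Still a DAG? yes

Answer: yes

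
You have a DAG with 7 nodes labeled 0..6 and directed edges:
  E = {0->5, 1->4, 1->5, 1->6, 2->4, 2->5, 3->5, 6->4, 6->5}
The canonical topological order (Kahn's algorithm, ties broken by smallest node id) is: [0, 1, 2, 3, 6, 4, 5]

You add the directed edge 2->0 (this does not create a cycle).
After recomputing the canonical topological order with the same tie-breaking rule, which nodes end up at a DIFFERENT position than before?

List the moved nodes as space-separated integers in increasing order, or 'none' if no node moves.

Answer: 0 1 2

Derivation:
Old toposort: [0, 1, 2, 3, 6, 4, 5]
Added edge 2->0
Recompute Kahn (smallest-id tiebreak):
  initial in-degrees: [1, 0, 0, 0, 3, 5, 1]
  ready (indeg=0): [1, 2, 3]
  pop 1: indeg[4]->2; indeg[5]->4; indeg[6]->0 | ready=[2, 3, 6] | order so far=[1]
  pop 2: indeg[0]->0; indeg[4]->1; indeg[5]->3 | ready=[0, 3, 6] | order so far=[1, 2]
  pop 0: indeg[5]->2 | ready=[3, 6] | order so far=[1, 2, 0]
  pop 3: indeg[5]->1 | ready=[6] | order so far=[1, 2, 0, 3]
  pop 6: indeg[4]->0; indeg[5]->0 | ready=[4, 5] | order so far=[1, 2, 0, 3, 6]
  pop 4: no out-edges | ready=[5] | order so far=[1, 2, 0, 3, 6, 4]
  pop 5: no out-edges | ready=[] | order so far=[1, 2, 0, 3, 6, 4, 5]
New canonical toposort: [1, 2, 0, 3, 6, 4, 5]
Compare positions:
  Node 0: index 0 -> 2 (moved)
  Node 1: index 1 -> 0 (moved)
  Node 2: index 2 -> 1 (moved)
  Node 3: index 3 -> 3 (same)
  Node 4: index 5 -> 5 (same)
  Node 5: index 6 -> 6 (same)
  Node 6: index 4 -> 4 (same)
Nodes that changed position: 0 1 2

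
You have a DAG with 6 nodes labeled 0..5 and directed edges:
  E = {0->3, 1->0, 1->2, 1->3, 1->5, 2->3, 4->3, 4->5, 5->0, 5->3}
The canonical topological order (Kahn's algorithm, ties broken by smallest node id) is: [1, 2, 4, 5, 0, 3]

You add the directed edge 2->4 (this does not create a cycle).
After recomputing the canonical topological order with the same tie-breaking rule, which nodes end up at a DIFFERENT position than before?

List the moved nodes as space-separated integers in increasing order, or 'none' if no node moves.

Old toposort: [1, 2, 4, 5, 0, 3]
Added edge 2->4
Recompute Kahn (smallest-id tiebreak):
  initial in-degrees: [2, 0, 1, 5, 1, 2]
  ready (indeg=0): [1]
  pop 1: indeg[0]->1; indeg[2]->0; indeg[3]->4; indeg[5]->1 | ready=[2] | order so far=[1]
  pop 2: indeg[3]->3; indeg[4]->0 | ready=[4] | order so far=[1, 2]
  pop 4: indeg[3]->2; indeg[5]->0 | ready=[5] | order so far=[1, 2, 4]
  pop 5: indeg[0]->0; indeg[3]->1 | ready=[0] | order so far=[1, 2, 4, 5]
  pop 0: indeg[3]->0 | ready=[3] | order so far=[1, 2, 4, 5, 0]
  pop 3: no out-edges | ready=[] | order so far=[1, 2, 4, 5, 0, 3]
New canonical toposort: [1, 2, 4, 5, 0, 3]
Compare positions:
  Node 0: index 4 -> 4 (same)
  Node 1: index 0 -> 0 (same)
  Node 2: index 1 -> 1 (same)
  Node 3: index 5 -> 5 (same)
  Node 4: index 2 -> 2 (same)
  Node 5: index 3 -> 3 (same)
Nodes that changed position: none

Answer: none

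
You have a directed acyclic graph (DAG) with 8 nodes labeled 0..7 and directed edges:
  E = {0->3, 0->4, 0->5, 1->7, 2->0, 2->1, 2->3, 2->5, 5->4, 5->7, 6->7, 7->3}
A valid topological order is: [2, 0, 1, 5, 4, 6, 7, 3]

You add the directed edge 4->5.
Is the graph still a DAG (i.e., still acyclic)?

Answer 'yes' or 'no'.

Given toposort: [2, 0, 1, 5, 4, 6, 7, 3]
Position of 4: index 4; position of 5: index 3
New edge 4->5: backward (u after v in old order)
Backward edge: old toposort is now invalid. Check if this creates a cycle.
Does 5 already reach 4? Reachable from 5: [3, 4, 5, 7]. YES -> cycle!
Still a DAG? no

Answer: no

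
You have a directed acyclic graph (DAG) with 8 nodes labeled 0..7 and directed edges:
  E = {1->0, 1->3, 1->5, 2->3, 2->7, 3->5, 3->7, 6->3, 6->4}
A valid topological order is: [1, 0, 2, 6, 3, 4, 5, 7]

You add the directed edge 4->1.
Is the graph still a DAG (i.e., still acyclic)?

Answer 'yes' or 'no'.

Given toposort: [1, 0, 2, 6, 3, 4, 5, 7]
Position of 4: index 5; position of 1: index 0
New edge 4->1: backward (u after v in old order)
Backward edge: old toposort is now invalid. Check if this creates a cycle.
Does 1 already reach 4? Reachable from 1: [0, 1, 3, 5, 7]. NO -> still a DAG (reorder needed).
Still a DAG? yes

Answer: yes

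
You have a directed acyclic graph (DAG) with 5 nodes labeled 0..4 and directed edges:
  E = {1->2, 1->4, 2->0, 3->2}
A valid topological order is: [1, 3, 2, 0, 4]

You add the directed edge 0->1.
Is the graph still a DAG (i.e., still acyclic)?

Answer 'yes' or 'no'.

Answer: no

Derivation:
Given toposort: [1, 3, 2, 0, 4]
Position of 0: index 3; position of 1: index 0
New edge 0->1: backward (u after v in old order)
Backward edge: old toposort is now invalid. Check if this creates a cycle.
Does 1 already reach 0? Reachable from 1: [0, 1, 2, 4]. YES -> cycle!
Still a DAG? no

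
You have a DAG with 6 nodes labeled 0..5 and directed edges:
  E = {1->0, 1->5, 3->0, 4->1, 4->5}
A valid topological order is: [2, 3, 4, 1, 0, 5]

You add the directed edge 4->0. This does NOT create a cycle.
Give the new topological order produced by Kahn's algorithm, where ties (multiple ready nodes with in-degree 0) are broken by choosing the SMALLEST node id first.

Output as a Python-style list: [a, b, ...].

Answer: [2, 3, 4, 1, 0, 5]

Derivation:
Old toposort: [2, 3, 4, 1, 0, 5]
Added edge: 4->0
Position of 4 (2) < position of 0 (4). Old order still valid.
Run Kahn's algorithm (break ties by smallest node id):
  initial in-degrees: [3, 1, 0, 0, 0, 2]
  ready (indeg=0): [2, 3, 4]
  pop 2: no out-edges | ready=[3, 4] | order so far=[2]
  pop 3: indeg[0]->2 | ready=[4] | order so far=[2, 3]
  pop 4: indeg[0]->1; indeg[1]->0; indeg[5]->1 | ready=[1] | order so far=[2, 3, 4]
  pop 1: indeg[0]->0; indeg[5]->0 | ready=[0, 5] | order so far=[2, 3, 4, 1]
  pop 0: no out-edges | ready=[5] | order so far=[2, 3, 4, 1, 0]
  pop 5: no out-edges | ready=[] | order so far=[2, 3, 4, 1, 0, 5]
  Result: [2, 3, 4, 1, 0, 5]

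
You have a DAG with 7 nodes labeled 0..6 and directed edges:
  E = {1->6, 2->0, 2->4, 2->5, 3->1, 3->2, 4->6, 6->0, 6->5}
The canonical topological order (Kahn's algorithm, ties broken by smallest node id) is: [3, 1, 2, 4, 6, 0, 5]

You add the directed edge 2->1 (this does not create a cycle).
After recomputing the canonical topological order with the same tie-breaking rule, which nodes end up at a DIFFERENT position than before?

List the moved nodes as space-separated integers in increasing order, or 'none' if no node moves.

Answer: 1 2

Derivation:
Old toposort: [3, 1, 2, 4, 6, 0, 5]
Added edge 2->1
Recompute Kahn (smallest-id tiebreak):
  initial in-degrees: [2, 2, 1, 0, 1, 2, 2]
  ready (indeg=0): [3]
  pop 3: indeg[1]->1; indeg[2]->0 | ready=[2] | order so far=[3]
  pop 2: indeg[0]->1; indeg[1]->0; indeg[4]->0; indeg[5]->1 | ready=[1, 4] | order so far=[3, 2]
  pop 1: indeg[6]->1 | ready=[4] | order so far=[3, 2, 1]
  pop 4: indeg[6]->0 | ready=[6] | order so far=[3, 2, 1, 4]
  pop 6: indeg[0]->0; indeg[5]->0 | ready=[0, 5] | order so far=[3, 2, 1, 4, 6]
  pop 0: no out-edges | ready=[5] | order so far=[3, 2, 1, 4, 6, 0]
  pop 5: no out-edges | ready=[] | order so far=[3, 2, 1, 4, 6, 0, 5]
New canonical toposort: [3, 2, 1, 4, 6, 0, 5]
Compare positions:
  Node 0: index 5 -> 5 (same)
  Node 1: index 1 -> 2 (moved)
  Node 2: index 2 -> 1 (moved)
  Node 3: index 0 -> 0 (same)
  Node 4: index 3 -> 3 (same)
  Node 5: index 6 -> 6 (same)
  Node 6: index 4 -> 4 (same)
Nodes that changed position: 1 2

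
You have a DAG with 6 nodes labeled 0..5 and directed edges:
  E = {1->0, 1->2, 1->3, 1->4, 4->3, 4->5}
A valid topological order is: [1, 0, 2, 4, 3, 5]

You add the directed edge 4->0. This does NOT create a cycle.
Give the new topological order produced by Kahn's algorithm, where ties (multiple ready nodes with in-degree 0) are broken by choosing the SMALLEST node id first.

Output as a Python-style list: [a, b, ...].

Old toposort: [1, 0, 2, 4, 3, 5]
Added edge: 4->0
Position of 4 (3) > position of 0 (1). Must reorder: 4 must now come before 0.
Run Kahn's algorithm (break ties by smallest node id):
  initial in-degrees: [2, 0, 1, 2, 1, 1]
  ready (indeg=0): [1]
  pop 1: indeg[0]->1; indeg[2]->0; indeg[3]->1; indeg[4]->0 | ready=[2, 4] | order so far=[1]
  pop 2: no out-edges | ready=[4] | order so far=[1, 2]
  pop 4: indeg[0]->0; indeg[3]->0; indeg[5]->0 | ready=[0, 3, 5] | order so far=[1, 2, 4]
  pop 0: no out-edges | ready=[3, 5] | order so far=[1, 2, 4, 0]
  pop 3: no out-edges | ready=[5] | order so far=[1, 2, 4, 0, 3]
  pop 5: no out-edges | ready=[] | order so far=[1, 2, 4, 0, 3, 5]
  Result: [1, 2, 4, 0, 3, 5]

Answer: [1, 2, 4, 0, 3, 5]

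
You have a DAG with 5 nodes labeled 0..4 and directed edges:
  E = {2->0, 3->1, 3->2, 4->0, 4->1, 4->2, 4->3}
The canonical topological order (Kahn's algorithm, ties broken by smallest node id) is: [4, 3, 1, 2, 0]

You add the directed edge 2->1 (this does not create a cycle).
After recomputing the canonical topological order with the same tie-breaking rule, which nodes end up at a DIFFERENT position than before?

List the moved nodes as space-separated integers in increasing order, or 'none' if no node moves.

Old toposort: [4, 3, 1, 2, 0]
Added edge 2->1
Recompute Kahn (smallest-id tiebreak):
  initial in-degrees: [2, 3, 2, 1, 0]
  ready (indeg=0): [4]
  pop 4: indeg[0]->1; indeg[1]->2; indeg[2]->1; indeg[3]->0 | ready=[3] | order so far=[4]
  pop 3: indeg[1]->1; indeg[2]->0 | ready=[2] | order so far=[4, 3]
  pop 2: indeg[0]->0; indeg[1]->0 | ready=[0, 1] | order so far=[4, 3, 2]
  pop 0: no out-edges | ready=[1] | order so far=[4, 3, 2, 0]
  pop 1: no out-edges | ready=[] | order so far=[4, 3, 2, 0, 1]
New canonical toposort: [4, 3, 2, 0, 1]
Compare positions:
  Node 0: index 4 -> 3 (moved)
  Node 1: index 2 -> 4 (moved)
  Node 2: index 3 -> 2 (moved)
  Node 3: index 1 -> 1 (same)
  Node 4: index 0 -> 0 (same)
Nodes that changed position: 0 1 2

Answer: 0 1 2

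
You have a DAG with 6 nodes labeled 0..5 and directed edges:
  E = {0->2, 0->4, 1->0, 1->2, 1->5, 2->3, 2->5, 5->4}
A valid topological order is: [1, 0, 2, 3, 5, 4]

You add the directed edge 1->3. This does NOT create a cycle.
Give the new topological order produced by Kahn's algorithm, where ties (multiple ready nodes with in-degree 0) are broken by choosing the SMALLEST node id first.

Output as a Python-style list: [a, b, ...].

Answer: [1, 0, 2, 3, 5, 4]

Derivation:
Old toposort: [1, 0, 2, 3, 5, 4]
Added edge: 1->3
Position of 1 (0) < position of 3 (3). Old order still valid.
Run Kahn's algorithm (break ties by smallest node id):
  initial in-degrees: [1, 0, 2, 2, 2, 2]
  ready (indeg=0): [1]
  pop 1: indeg[0]->0; indeg[2]->1; indeg[3]->1; indeg[5]->1 | ready=[0] | order so far=[1]
  pop 0: indeg[2]->0; indeg[4]->1 | ready=[2] | order so far=[1, 0]
  pop 2: indeg[3]->0; indeg[5]->0 | ready=[3, 5] | order so far=[1, 0, 2]
  pop 3: no out-edges | ready=[5] | order so far=[1, 0, 2, 3]
  pop 5: indeg[4]->0 | ready=[4] | order so far=[1, 0, 2, 3, 5]
  pop 4: no out-edges | ready=[] | order so far=[1, 0, 2, 3, 5, 4]
  Result: [1, 0, 2, 3, 5, 4]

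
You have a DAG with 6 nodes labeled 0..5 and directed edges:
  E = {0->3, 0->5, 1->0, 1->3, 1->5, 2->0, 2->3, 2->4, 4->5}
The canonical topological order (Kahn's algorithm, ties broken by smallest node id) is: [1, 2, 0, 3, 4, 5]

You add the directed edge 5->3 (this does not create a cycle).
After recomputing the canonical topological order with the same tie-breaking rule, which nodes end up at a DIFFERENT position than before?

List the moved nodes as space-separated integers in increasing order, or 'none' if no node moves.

Old toposort: [1, 2, 0, 3, 4, 5]
Added edge 5->3
Recompute Kahn (smallest-id tiebreak):
  initial in-degrees: [2, 0, 0, 4, 1, 3]
  ready (indeg=0): [1, 2]
  pop 1: indeg[0]->1; indeg[3]->3; indeg[5]->2 | ready=[2] | order so far=[1]
  pop 2: indeg[0]->0; indeg[3]->2; indeg[4]->0 | ready=[0, 4] | order so far=[1, 2]
  pop 0: indeg[3]->1; indeg[5]->1 | ready=[4] | order so far=[1, 2, 0]
  pop 4: indeg[5]->0 | ready=[5] | order so far=[1, 2, 0, 4]
  pop 5: indeg[3]->0 | ready=[3] | order so far=[1, 2, 0, 4, 5]
  pop 3: no out-edges | ready=[] | order so far=[1, 2, 0, 4, 5, 3]
New canonical toposort: [1, 2, 0, 4, 5, 3]
Compare positions:
  Node 0: index 2 -> 2 (same)
  Node 1: index 0 -> 0 (same)
  Node 2: index 1 -> 1 (same)
  Node 3: index 3 -> 5 (moved)
  Node 4: index 4 -> 3 (moved)
  Node 5: index 5 -> 4 (moved)
Nodes that changed position: 3 4 5

Answer: 3 4 5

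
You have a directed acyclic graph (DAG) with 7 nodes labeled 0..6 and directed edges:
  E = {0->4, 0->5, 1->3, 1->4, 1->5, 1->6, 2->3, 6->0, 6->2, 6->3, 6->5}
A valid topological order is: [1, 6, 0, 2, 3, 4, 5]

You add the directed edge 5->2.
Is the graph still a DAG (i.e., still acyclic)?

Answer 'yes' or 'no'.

Answer: yes

Derivation:
Given toposort: [1, 6, 0, 2, 3, 4, 5]
Position of 5: index 6; position of 2: index 3
New edge 5->2: backward (u after v in old order)
Backward edge: old toposort is now invalid. Check if this creates a cycle.
Does 2 already reach 5? Reachable from 2: [2, 3]. NO -> still a DAG (reorder needed).
Still a DAG? yes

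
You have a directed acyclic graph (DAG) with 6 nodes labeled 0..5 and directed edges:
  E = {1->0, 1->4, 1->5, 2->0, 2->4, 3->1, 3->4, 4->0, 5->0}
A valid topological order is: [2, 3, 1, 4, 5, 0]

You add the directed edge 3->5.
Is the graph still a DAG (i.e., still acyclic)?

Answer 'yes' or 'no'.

Given toposort: [2, 3, 1, 4, 5, 0]
Position of 3: index 1; position of 5: index 4
New edge 3->5: forward
Forward edge: respects the existing order. Still a DAG, same toposort still valid.
Still a DAG? yes

Answer: yes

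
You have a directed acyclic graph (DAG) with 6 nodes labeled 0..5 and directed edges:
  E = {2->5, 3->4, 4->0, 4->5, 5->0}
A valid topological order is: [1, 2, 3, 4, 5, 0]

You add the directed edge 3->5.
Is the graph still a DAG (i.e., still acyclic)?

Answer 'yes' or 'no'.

Answer: yes

Derivation:
Given toposort: [1, 2, 3, 4, 5, 0]
Position of 3: index 2; position of 5: index 4
New edge 3->5: forward
Forward edge: respects the existing order. Still a DAG, same toposort still valid.
Still a DAG? yes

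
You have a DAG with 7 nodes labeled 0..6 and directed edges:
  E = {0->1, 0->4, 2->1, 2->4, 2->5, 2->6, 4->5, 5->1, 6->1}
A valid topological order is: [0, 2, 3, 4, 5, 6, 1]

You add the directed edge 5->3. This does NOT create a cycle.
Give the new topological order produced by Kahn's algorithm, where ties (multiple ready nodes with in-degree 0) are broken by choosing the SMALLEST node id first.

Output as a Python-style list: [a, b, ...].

Answer: [0, 2, 4, 5, 3, 6, 1]

Derivation:
Old toposort: [0, 2, 3, 4, 5, 6, 1]
Added edge: 5->3
Position of 5 (4) > position of 3 (2). Must reorder: 5 must now come before 3.
Run Kahn's algorithm (break ties by smallest node id):
  initial in-degrees: [0, 4, 0, 1, 2, 2, 1]
  ready (indeg=0): [0, 2]
  pop 0: indeg[1]->3; indeg[4]->1 | ready=[2] | order so far=[0]
  pop 2: indeg[1]->2; indeg[4]->0; indeg[5]->1; indeg[6]->0 | ready=[4, 6] | order so far=[0, 2]
  pop 4: indeg[5]->0 | ready=[5, 6] | order so far=[0, 2, 4]
  pop 5: indeg[1]->1; indeg[3]->0 | ready=[3, 6] | order so far=[0, 2, 4, 5]
  pop 3: no out-edges | ready=[6] | order so far=[0, 2, 4, 5, 3]
  pop 6: indeg[1]->0 | ready=[1] | order so far=[0, 2, 4, 5, 3, 6]
  pop 1: no out-edges | ready=[] | order so far=[0, 2, 4, 5, 3, 6, 1]
  Result: [0, 2, 4, 5, 3, 6, 1]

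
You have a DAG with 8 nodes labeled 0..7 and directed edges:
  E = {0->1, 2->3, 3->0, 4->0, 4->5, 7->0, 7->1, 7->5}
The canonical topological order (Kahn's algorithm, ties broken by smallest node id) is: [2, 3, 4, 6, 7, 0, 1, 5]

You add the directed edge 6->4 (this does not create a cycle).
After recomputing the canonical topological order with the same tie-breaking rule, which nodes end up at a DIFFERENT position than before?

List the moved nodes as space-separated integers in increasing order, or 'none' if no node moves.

Old toposort: [2, 3, 4, 6, 7, 0, 1, 5]
Added edge 6->4
Recompute Kahn (smallest-id tiebreak):
  initial in-degrees: [3, 2, 0, 1, 1, 2, 0, 0]
  ready (indeg=0): [2, 6, 7]
  pop 2: indeg[3]->0 | ready=[3, 6, 7] | order so far=[2]
  pop 3: indeg[0]->2 | ready=[6, 7] | order so far=[2, 3]
  pop 6: indeg[4]->0 | ready=[4, 7] | order so far=[2, 3, 6]
  pop 4: indeg[0]->1; indeg[5]->1 | ready=[7] | order so far=[2, 3, 6, 4]
  pop 7: indeg[0]->0; indeg[1]->1; indeg[5]->0 | ready=[0, 5] | order so far=[2, 3, 6, 4, 7]
  pop 0: indeg[1]->0 | ready=[1, 5] | order so far=[2, 3, 6, 4, 7, 0]
  pop 1: no out-edges | ready=[5] | order so far=[2, 3, 6, 4, 7, 0, 1]
  pop 5: no out-edges | ready=[] | order so far=[2, 3, 6, 4, 7, 0, 1, 5]
New canonical toposort: [2, 3, 6, 4, 7, 0, 1, 5]
Compare positions:
  Node 0: index 5 -> 5 (same)
  Node 1: index 6 -> 6 (same)
  Node 2: index 0 -> 0 (same)
  Node 3: index 1 -> 1 (same)
  Node 4: index 2 -> 3 (moved)
  Node 5: index 7 -> 7 (same)
  Node 6: index 3 -> 2 (moved)
  Node 7: index 4 -> 4 (same)
Nodes that changed position: 4 6

Answer: 4 6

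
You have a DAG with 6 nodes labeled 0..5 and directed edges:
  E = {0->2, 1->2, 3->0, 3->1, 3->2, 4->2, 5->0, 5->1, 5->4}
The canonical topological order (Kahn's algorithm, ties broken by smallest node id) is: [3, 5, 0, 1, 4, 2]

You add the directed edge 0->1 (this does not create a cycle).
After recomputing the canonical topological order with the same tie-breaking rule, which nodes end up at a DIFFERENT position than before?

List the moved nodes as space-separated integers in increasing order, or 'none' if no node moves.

Old toposort: [3, 5, 0, 1, 4, 2]
Added edge 0->1
Recompute Kahn (smallest-id tiebreak):
  initial in-degrees: [2, 3, 4, 0, 1, 0]
  ready (indeg=0): [3, 5]
  pop 3: indeg[0]->1; indeg[1]->2; indeg[2]->3 | ready=[5] | order so far=[3]
  pop 5: indeg[0]->0; indeg[1]->1; indeg[4]->0 | ready=[0, 4] | order so far=[3, 5]
  pop 0: indeg[1]->0; indeg[2]->2 | ready=[1, 4] | order so far=[3, 5, 0]
  pop 1: indeg[2]->1 | ready=[4] | order so far=[3, 5, 0, 1]
  pop 4: indeg[2]->0 | ready=[2] | order so far=[3, 5, 0, 1, 4]
  pop 2: no out-edges | ready=[] | order so far=[3, 5, 0, 1, 4, 2]
New canonical toposort: [3, 5, 0, 1, 4, 2]
Compare positions:
  Node 0: index 2 -> 2 (same)
  Node 1: index 3 -> 3 (same)
  Node 2: index 5 -> 5 (same)
  Node 3: index 0 -> 0 (same)
  Node 4: index 4 -> 4 (same)
  Node 5: index 1 -> 1 (same)
Nodes that changed position: none

Answer: none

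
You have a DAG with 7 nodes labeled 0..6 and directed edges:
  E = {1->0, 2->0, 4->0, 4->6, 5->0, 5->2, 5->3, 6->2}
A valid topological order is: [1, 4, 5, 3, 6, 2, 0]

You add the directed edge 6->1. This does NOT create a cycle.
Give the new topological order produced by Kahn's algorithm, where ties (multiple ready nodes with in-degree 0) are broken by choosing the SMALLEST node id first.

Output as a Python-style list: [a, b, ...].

Answer: [4, 5, 3, 6, 1, 2, 0]

Derivation:
Old toposort: [1, 4, 5, 3, 6, 2, 0]
Added edge: 6->1
Position of 6 (4) > position of 1 (0). Must reorder: 6 must now come before 1.
Run Kahn's algorithm (break ties by smallest node id):
  initial in-degrees: [4, 1, 2, 1, 0, 0, 1]
  ready (indeg=0): [4, 5]
  pop 4: indeg[0]->3; indeg[6]->0 | ready=[5, 6] | order so far=[4]
  pop 5: indeg[0]->2; indeg[2]->1; indeg[3]->0 | ready=[3, 6] | order so far=[4, 5]
  pop 3: no out-edges | ready=[6] | order so far=[4, 5, 3]
  pop 6: indeg[1]->0; indeg[2]->0 | ready=[1, 2] | order so far=[4, 5, 3, 6]
  pop 1: indeg[0]->1 | ready=[2] | order so far=[4, 5, 3, 6, 1]
  pop 2: indeg[0]->0 | ready=[0] | order so far=[4, 5, 3, 6, 1, 2]
  pop 0: no out-edges | ready=[] | order so far=[4, 5, 3, 6, 1, 2, 0]
  Result: [4, 5, 3, 6, 1, 2, 0]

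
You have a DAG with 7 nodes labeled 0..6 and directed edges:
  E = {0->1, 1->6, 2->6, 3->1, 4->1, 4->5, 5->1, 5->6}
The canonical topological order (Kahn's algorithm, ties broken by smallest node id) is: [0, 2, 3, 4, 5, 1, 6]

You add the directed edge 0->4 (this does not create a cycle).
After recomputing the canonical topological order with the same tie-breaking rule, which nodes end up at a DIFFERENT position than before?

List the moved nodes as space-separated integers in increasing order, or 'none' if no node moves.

Old toposort: [0, 2, 3, 4, 5, 1, 6]
Added edge 0->4
Recompute Kahn (smallest-id tiebreak):
  initial in-degrees: [0, 4, 0, 0, 1, 1, 3]
  ready (indeg=0): [0, 2, 3]
  pop 0: indeg[1]->3; indeg[4]->0 | ready=[2, 3, 4] | order so far=[0]
  pop 2: indeg[6]->2 | ready=[3, 4] | order so far=[0, 2]
  pop 3: indeg[1]->2 | ready=[4] | order so far=[0, 2, 3]
  pop 4: indeg[1]->1; indeg[5]->0 | ready=[5] | order so far=[0, 2, 3, 4]
  pop 5: indeg[1]->0; indeg[6]->1 | ready=[1] | order so far=[0, 2, 3, 4, 5]
  pop 1: indeg[6]->0 | ready=[6] | order so far=[0, 2, 3, 4, 5, 1]
  pop 6: no out-edges | ready=[] | order so far=[0, 2, 3, 4, 5, 1, 6]
New canonical toposort: [0, 2, 3, 4, 5, 1, 6]
Compare positions:
  Node 0: index 0 -> 0 (same)
  Node 1: index 5 -> 5 (same)
  Node 2: index 1 -> 1 (same)
  Node 3: index 2 -> 2 (same)
  Node 4: index 3 -> 3 (same)
  Node 5: index 4 -> 4 (same)
  Node 6: index 6 -> 6 (same)
Nodes that changed position: none

Answer: none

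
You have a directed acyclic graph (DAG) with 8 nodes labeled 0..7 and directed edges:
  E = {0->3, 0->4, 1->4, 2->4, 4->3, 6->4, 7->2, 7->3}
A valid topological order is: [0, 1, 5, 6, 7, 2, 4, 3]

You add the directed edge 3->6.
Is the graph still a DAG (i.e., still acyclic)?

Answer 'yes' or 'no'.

Given toposort: [0, 1, 5, 6, 7, 2, 4, 3]
Position of 3: index 7; position of 6: index 3
New edge 3->6: backward (u after v in old order)
Backward edge: old toposort is now invalid. Check if this creates a cycle.
Does 6 already reach 3? Reachable from 6: [3, 4, 6]. YES -> cycle!
Still a DAG? no

Answer: no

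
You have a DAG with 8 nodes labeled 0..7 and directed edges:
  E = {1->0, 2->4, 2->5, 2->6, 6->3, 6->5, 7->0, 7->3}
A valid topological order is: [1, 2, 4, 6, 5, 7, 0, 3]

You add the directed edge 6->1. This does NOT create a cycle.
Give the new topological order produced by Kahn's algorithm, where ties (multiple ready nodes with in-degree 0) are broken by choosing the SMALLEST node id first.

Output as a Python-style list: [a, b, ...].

Answer: [2, 4, 6, 1, 5, 7, 0, 3]

Derivation:
Old toposort: [1, 2, 4, 6, 5, 7, 0, 3]
Added edge: 6->1
Position of 6 (3) > position of 1 (0). Must reorder: 6 must now come before 1.
Run Kahn's algorithm (break ties by smallest node id):
  initial in-degrees: [2, 1, 0, 2, 1, 2, 1, 0]
  ready (indeg=0): [2, 7]
  pop 2: indeg[4]->0; indeg[5]->1; indeg[6]->0 | ready=[4, 6, 7] | order so far=[2]
  pop 4: no out-edges | ready=[6, 7] | order so far=[2, 4]
  pop 6: indeg[1]->0; indeg[3]->1; indeg[5]->0 | ready=[1, 5, 7] | order so far=[2, 4, 6]
  pop 1: indeg[0]->1 | ready=[5, 7] | order so far=[2, 4, 6, 1]
  pop 5: no out-edges | ready=[7] | order so far=[2, 4, 6, 1, 5]
  pop 7: indeg[0]->0; indeg[3]->0 | ready=[0, 3] | order so far=[2, 4, 6, 1, 5, 7]
  pop 0: no out-edges | ready=[3] | order so far=[2, 4, 6, 1, 5, 7, 0]
  pop 3: no out-edges | ready=[] | order so far=[2, 4, 6, 1, 5, 7, 0, 3]
  Result: [2, 4, 6, 1, 5, 7, 0, 3]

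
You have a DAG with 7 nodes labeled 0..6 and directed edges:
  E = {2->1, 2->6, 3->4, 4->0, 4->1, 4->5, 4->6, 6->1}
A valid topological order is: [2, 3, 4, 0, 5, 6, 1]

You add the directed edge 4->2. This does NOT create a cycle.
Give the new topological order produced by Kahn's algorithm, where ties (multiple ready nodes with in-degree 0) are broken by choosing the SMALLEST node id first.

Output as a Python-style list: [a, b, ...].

Answer: [3, 4, 0, 2, 5, 6, 1]

Derivation:
Old toposort: [2, 3, 4, 0, 5, 6, 1]
Added edge: 4->2
Position of 4 (2) > position of 2 (0). Must reorder: 4 must now come before 2.
Run Kahn's algorithm (break ties by smallest node id):
  initial in-degrees: [1, 3, 1, 0, 1, 1, 2]
  ready (indeg=0): [3]
  pop 3: indeg[4]->0 | ready=[4] | order so far=[3]
  pop 4: indeg[0]->0; indeg[1]->2; indeg[2]->0; indeg[5]->0; indeg[6]->1 | ready=[0, 2, 5] | order so far=[3, 4]
  pop 0: no out-edges | ready=[2, 5] | order so far=[3, 4, 0]
  pop 2: indeg[1]->1; indeg[6]->0 | ready=[5, 6] | order so far=[3, 4, 0, 2]
  pop 5: no out-edges | ready=[6] | order so far=[3, 4, 0, 2, 5]
  pop 6: indeg[1]->0 | ready=[1] | order so far=[3, 4, 0, 2, 5, 6]
  pop 1: no out-edges | ready=[] | order so far=[3, 4, 0, 2, 5, 6, 1]
  Result: [3, 4, 0, 2, 5, 6, 1]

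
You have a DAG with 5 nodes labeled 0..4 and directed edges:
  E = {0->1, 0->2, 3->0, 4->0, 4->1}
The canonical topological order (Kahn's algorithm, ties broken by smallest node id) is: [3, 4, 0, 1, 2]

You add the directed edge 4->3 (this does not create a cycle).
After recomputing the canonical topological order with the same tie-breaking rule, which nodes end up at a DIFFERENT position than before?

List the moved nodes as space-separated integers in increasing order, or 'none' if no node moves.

Old toposort: [3, 4, 0, 1, 2]
Added edge 4->3
Recompute Kahn (smallest-id tiebreak):
  initial in-degrees: [2, 2, 1, 1, 0]
  ready (indeg=0): [4]
  pop 4: indeg[0]->1; indeg[1]->1; indeg[3]->0 | ready=[3] | order so far=[4]
  pop 3: indeg[0]->0 | ready=[0] | order so far=[4, 3]
  pop 0: indeg[1]->0; indeg[2]->0 | ready=[1, 2] | order so far=[4, 3, 0]
  pop 1: no out-edges | ready=[2] | order so far=[4, 3, 0, 1]
  pop 2: no out-edges | ready=[] | order so far=[4, 3, 0, 1, 2]
New canonical toposort: [4, 3, 0, 1, 2]
Compare positions:
  Node 0: index 2 -> 2 (same)
  Node 1: index 3 -> 3 (same)
  Node 2: index 4 -> 4 (same)
  Node 3: index 0 -> 1 (moved)
  Node 4: index 1 -> 0 (moved)
Nodes that changed position: 3 4

Answer: 3 4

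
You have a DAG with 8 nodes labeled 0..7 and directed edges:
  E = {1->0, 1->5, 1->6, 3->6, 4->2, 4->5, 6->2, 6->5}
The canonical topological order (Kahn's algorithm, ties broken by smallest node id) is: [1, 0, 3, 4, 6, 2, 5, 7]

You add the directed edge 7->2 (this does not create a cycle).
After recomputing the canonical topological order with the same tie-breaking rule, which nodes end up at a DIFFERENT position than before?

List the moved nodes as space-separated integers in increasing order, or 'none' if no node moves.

Old toposort: [1, 0, 3, 4, 6, 2, 5, 7]
Added edge 7->2
Recompute Kahn (smallest-id tiebreak):
  initial in-degrees: [1, 0, 3, 0, 0, 3, 2, 0]
  ready (indeg=0): [1, 3, 4, 7]
  pop 1: indeg[0]->0; indeg[5]->2; indeg[6]->1 | ready=[0, 3, 4, 7] | order so far=[1]
  pop 0: no out-edges | ready=[3, 4, 7] | order so far=[1, 0]
  pop 3: indeg[6]->0 | ready=[4, 6, 7] | order so far=[1, 0, 3]
  pop 4: indeg[2]->2; indeg[5]->1 | ready=[6, 7] | order so far=[1, 0, 3, 4]
  pop 6: indeg[2]->1; indeg[5]->0 | ready=[5, 7] | order so far=[1, 0, 3, 4, 6]
  pop 5: no out-edges | ready=[7] | order so far=[1, 0, 3, 4, 6, 5]
  pop 7: indeg[2]->0 | ready=[2] | order so far=[1, 0, 3, 4, 6, 5, 7]
  pop 2: no out-edges | ready=[] | order so far=[1, 0, 3, 4, 6, 5, 7, 2]
New canonical toposort: [1, 0, 3, 4, 6, 5, 7, 2]
Compare positions:
  Node 0: index 1 -> 1 (same)
  Node 1: index 0 -> 0 (same)
  Node 2: index 5 -> 7 (moved)
  Node 3: index 2 -> 2 (same)
  Node 4: index 3 -> 3 (same)
  Node 5: index 6 -> 5 (moved)
  Node 6: index 4 -> 4 (same)
  Node 7: index 7 -> 6 (moved)
Nodes that changed position: 2 5 7

Answer: 2 5 7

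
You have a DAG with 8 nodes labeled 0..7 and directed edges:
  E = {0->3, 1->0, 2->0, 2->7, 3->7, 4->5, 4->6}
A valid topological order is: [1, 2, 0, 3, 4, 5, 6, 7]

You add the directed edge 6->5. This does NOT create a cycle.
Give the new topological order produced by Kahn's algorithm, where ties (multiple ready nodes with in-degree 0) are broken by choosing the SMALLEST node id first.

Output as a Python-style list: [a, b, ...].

Answer: [1, 2, 0, 3, 4, 6, 5, 7]

Derivation:
Old toposort: [1, 2, 0, 3, 4, 5, 6, 7]
Added edge: 6->5
Position of 6 (6) > position of 5 (5). Must reorder: 6 must now come before 5.
Run Kahn's algorithm (break ties by smallest node id):
  initial in-degrees: [2, 0, 0, 1, 0, 2, 1, 2]
  ready (indeg=0): [1, 2, 4]
  pop 1: indeg[0]->1 | ready=[2, 4] | order so far=[1]
  pop 2: indeg[0]->0; indeg[7]->1 | ready=[0, 4] | order so far=[1, 2]
  pop 0: indeg[3]->0 | ready=[3, 4] | order so far=[1, 2, 0]
  pop 3: indeg[7]->0 | ready=[4, 7] | order so far=[1, 2, 0, 3]
  pop 4: indeg[5]->1; indeg[6]->0 | ready=[6, 7] | order so far=[1, 2, 0, 3, 4]
  pop 6: indeg[5]->0 | ready=[5, 7] | order so far=[1, 2, 0, 3, 4, 6]
  pop 5: no out-edges | ready=[7] | order so far=[1, 2, 0, 3, 4, 6, 5]
  pop 7: no out-edges | ready=[] | order so far=[1, 2, 0, 3, 4, 6, 5, 7]
  Result: [1, 2, 0, 3, 4, 6, 5, 7]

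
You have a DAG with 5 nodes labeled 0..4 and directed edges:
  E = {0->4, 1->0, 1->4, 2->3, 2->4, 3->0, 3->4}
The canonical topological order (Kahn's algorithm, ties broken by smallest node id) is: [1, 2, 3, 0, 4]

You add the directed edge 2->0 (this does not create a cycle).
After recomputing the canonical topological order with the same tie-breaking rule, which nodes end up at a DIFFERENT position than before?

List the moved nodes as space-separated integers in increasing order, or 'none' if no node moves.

Old toposort: [1, 2, 3, 0, 4]
Added edge 2->0
Recompute Kahn (smallest-id tiebreak):
  initial in-degrees: [3, 0, 0, 1, 4]
  ready (indeg=0): [1, 2]
  pop 1: indeg[0]->2; indeg[4]->3 | ready=[2] | order so far=[1]
  pop 2: indeg[0]->1; indeg[3]->0; indeg[4]->2 | ready=[3] | order so far=[1, 2]
  pop 3: indeg[0]->0; indeg[4]->1 | ready=[0] | order so far=[1, 2, 3]
  pop 0: indeg[4]->0 | ready=[4] | order so far=[1, 2, 3, 0]
  pop 4: no out-edges | ready=[] | order so far=[1, 2, 3, 0, 4]
New canonical toposort: [1, 2, 3, 0, 4]
Compare positions:
  Node 0: index 3 -> 3 (same)
  Node 1: index 0 -> 0 (same)
  Node 2: index 1 -> 1 (same)
  Node 3: index 2 -> 2 (same)
  Node 4: index 4 -> 4 (same)
Nodes that changed position: none

Answer: none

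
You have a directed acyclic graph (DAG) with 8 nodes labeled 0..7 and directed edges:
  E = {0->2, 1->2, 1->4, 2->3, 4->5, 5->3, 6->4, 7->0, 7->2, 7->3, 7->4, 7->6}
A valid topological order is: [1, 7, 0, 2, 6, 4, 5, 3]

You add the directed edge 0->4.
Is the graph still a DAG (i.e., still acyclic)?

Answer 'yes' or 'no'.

Answer: yes

Derivation:
Given toposort: [1, 7, 0, 2, 6, 4, 5, 3]
Position of 0: index 2; position of 4: index 5
New edge 0->4: forward
Forward edge: respects the existing order. Still a DAG, same toposort still valid.
Still a DAG? yes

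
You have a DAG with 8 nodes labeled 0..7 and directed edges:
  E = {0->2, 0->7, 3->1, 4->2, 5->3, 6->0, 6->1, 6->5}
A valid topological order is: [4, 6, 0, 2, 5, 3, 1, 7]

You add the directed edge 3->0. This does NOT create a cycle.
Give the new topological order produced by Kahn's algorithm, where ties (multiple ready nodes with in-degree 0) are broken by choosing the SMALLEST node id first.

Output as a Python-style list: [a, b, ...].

Answer: [4, 6, 5, 3, 0, 1, 2, 7]

Derivation:
Old toposort: [4, 6, 0, 2, 5, 3, 1, 7]
Added edge: 3->0
Position of 3 (5) > position of 0 (2). Must reorder: 3 must now come before 0.
Run Kahn's algorithm (break ties by smallest node id):
  initial in-degrees: [2, 2, 2, 1, 0, 1, 0, 1]
  ready (indeg=0): [4, 6]
  pop 4: indeg[2]->1 | ready=[6] | order so far=[4]
  pop 6: indeg[0]->1; indeg[1]->1; indeg[5]->0 | ready=[5] | order so far=[4, 6]
  pop 5: indeg[3]->0 | ready=[3] | order so far=[4, 6, 5]
  pop 3: indeg[0]->0; indeg[1]->0 | ready=[0, 1] | order so far=[4, 6, 5, 3]
  pop 0: indeg[2]->0; indeg[7]->0 | ready=[1, 2, 7] | order so far=[4, 6, 5, 3, 0]
  pop 1: no out-edges | ready=[2, 7] | order so far=[4, 6, 5, 3, 0, 1]
  pop 2: no out-edges | ready=[7] | order so far=[4, 6, 5, 3, 0, 1, 2]
  pop 7: no out-edges | ready=[] | order so far=[4, 6, 5, 3, 0, 1, 2, 7]
  Result: [4, 6, 5, 3, 0, 1, 2, 7]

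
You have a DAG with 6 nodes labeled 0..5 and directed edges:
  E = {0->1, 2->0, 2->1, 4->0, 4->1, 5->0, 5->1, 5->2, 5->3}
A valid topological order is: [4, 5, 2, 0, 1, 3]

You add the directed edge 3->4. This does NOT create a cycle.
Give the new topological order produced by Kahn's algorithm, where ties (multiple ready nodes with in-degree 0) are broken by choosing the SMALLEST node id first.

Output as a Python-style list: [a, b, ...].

Answer: [5, 2, 3, 4, 0, 1]

Derivation:
Old toposort: [4, 5, 2, 0, 1, 3]
Added edge: 3->4
Position of 3 (5) > position of 4 (0). Must reorder: 3 must now come before 4.
Run Kahn's algorithm (break ties by smallest node id):
  initial in-degrees: [3, 4, 1, 1, 1, 0]
  ready (indeg=0): [5]
  pop 5: indeg[0]->2; indeg[1]->3; indeg[2]->0; indeg[3]->0 | ready=[2, 3] | order so far=[5]
  pop 2: indeg[0]->1; indeg[1]->2 | ready=[3] | order so far=[5, 2]
  pop 3: indeg[4]->0 | ready=[4] | order so far=[5, 2, 3]
  pop 4: indeg[0]->0; indeg[1]->1 | ready=[0] | order so far=[5, 2, 3, 4]
  pop 0: indeg[1]->0 | ready=[1] | order so far=[5, 2, 3, 4, 0]
  pop 1: no out-edges | ready=[] | order so far=[5, 2, 3, 4, 0, 1]
  Result: [5, 2, 3, 4, 0, 1]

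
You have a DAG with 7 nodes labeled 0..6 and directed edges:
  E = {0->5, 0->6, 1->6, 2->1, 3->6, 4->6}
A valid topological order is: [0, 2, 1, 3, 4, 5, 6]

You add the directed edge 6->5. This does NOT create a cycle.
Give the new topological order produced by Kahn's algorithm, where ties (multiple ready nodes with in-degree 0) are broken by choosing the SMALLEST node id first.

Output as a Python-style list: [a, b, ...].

Old toposort: [0, 2, 1, 3, 4, 5, 6]
Added edge: 6->5
Position of 6 (6) > position of 5 (5). Must reorder: 6 must now come before 5.
Run Kahn's algorithm (break ties by smallest node id):
  initial in-degrees: [0, 1, 0, 0, 0, 2, 4]
  ready (indeg=0): [0, 2, 3, 4]
  pop 0: indeg[5]->1; indeg[6]->3 | ready=[2, 3, 4] | order so far=[0]
  pop 2: indeg[1]->0 | ready=[1, 3, 4] | order so far=[0, 2]
  pop 1: indeg[6]->2 | ready=[3, 4] | order so far=[0, 2, 1]
  pop 3: indeg[6]->1 | ready=[4] | order so far=[0, 2, 1, 3]
  pop 4: indeg[6]->0 | ready=[6] | order so far=[0, 2, 1, 3, 4]
  pop 6: indeg[5]->0 | ready=[5] | order so far=[0, 2, 1, 3, 4, 6]
  pop 5: no out-edges | ready=[] | order so far=[0, 2, 1, 3, 4, 6, 5]
  Result: [0, 2, 1, 3, 4, 6, 5]

Answer: [0, 2, 1, 3, 4, 6, 5]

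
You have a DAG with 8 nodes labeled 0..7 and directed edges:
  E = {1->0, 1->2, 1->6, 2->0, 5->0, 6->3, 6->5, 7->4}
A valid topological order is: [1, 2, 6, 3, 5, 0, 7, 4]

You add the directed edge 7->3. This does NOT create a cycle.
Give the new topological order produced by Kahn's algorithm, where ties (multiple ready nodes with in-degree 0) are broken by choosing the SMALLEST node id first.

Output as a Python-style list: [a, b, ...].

Old toposort: [1, 2, 6, 3, 5, 0, 7, 4]
Added edge: 7->3
Position of 7 (6) > position of 3 (3). Must reorder: 7 must now come before 3.
Run Kahn's algorithm (break ties by smallest node id):
  initial in-degrees: [3, 0, 1, 2, 1, 1, 1, 0]
  ready (indeg=0): [1, 7]
  pop 1: indeg[0]->2; indeg[2]->0; indeg[6]->0 | ready=[2, 6, 7] | order so far=[1]
  pop 2: indeg[0]->1 | ready=[6, 7] | order so far=[1, 2]
  pop 6: indeg[3]->1; indeg[5]->0 | ready=[5, 7] | order so far=[1, 2, 6]
  pop 5: indeg[0]->0 | ready=[0, 7] | order so far=[1, 2, 6, 5]
  pop 0: no out-edges | ready=[7] | order so far=[1, 2, 6, 5, 0]
  pop 7: indeg[3]->0; indeg[4]->0 | ready=[3, 4] | order so far=[1, 2, 6, 5, 0, 7]
  pop 3: no out-edges | ready=[4] | order so far=[1, 2, 6, 5, 0, 7, 3]
  pop 4: no out-edges | ready=[] | order so far=[1, 2, 6, 5, 0, 7, 3, 4]
  Result: [1, 2, 6, 5, 0, 7, 3, 4]

Answer: [1, 2, 6, 5, 0, 7, 3, 4]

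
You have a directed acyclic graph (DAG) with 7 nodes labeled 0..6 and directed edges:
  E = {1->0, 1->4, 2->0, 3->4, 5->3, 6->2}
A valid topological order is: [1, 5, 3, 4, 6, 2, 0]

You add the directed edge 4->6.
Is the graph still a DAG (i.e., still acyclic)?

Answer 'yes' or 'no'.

Given toposort: [1, 5, 3, 4, 6, 2, 0]
Position of 4: index 3; position of 6: index 4
New edge 4->6: forward
Forward edge: respects the existing order. Still a DAG, same toposort still valid.
Still a DAG? yes

Answer: yes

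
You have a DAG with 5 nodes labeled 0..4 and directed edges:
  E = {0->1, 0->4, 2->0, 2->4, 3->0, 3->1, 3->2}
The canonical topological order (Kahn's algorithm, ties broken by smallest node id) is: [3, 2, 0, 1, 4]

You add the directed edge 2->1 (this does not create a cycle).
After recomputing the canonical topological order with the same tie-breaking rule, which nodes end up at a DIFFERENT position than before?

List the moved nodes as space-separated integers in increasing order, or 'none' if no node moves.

Answer: none

Derivation:
Old toposort: [3, 2, 0, 1, 4]
Added edge 2->1
Recompute Kahn (smallest-id tiebreak):
  initial in-degrees: [2, 3, 1, 0, 2]
  ready (indeg=0): [3]
  pop 3: indeg[0]->1; indeg[1]->2; indeg[2]->0 | ready=[2] | order so far=[3]
  pop 2: indeg[0]->0; indeg[1]->1; indeg[4]->1 | ready=[0] | order so far=[3, 2]
  pop 0: indeg[1]->0; indeg[4]->0 | ready=[1, 4] | order so far=[3, 2, 0]
  pop 1: no out-edges | ready=[4] | order so far=[3, 2, 0, 1]
  pop 4: no out-edges | ready=[] | order so far=[3, 2, 0, 1, 4]
New canonical toposort: [3, 2, 0, 1, 4]
Compare positions:
  Node 0: index 2 -> 2 (same)
  Node 1: index 3 -> 3 (same)
  Node 2: index 1 -> 1 (same)
  Node 3: index 0 -> 0 (same)
  Node 4: index 4 -> 4 (same)
Nodes that changed position: none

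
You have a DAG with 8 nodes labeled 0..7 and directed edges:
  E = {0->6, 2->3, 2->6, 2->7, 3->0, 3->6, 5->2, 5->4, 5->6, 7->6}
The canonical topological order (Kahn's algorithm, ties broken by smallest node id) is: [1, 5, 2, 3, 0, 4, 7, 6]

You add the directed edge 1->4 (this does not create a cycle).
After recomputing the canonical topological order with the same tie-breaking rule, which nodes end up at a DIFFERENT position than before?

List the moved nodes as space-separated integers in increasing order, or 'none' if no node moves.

Old toposort: [1, 5, 2, 3, 0, 4, 7, 6]
Added edge 1->4
Recompute Kahn (smallest-id tiebreak):
  initial in-degrees: [1, 0, 1, 1, 2, 0, 5, 1]
  ready (indeg=0): [1, 5]
  pop 1: indeg[4]->1 | ready=[5] | order so far=[1]
  pop 5: indeg[2]->0; indeg[4]->0; indeg[6]->4 | ready=[2, 4] | order so far=[1, 5]
  pop 2: indeg[3]->0; indeg[6]->3; indeg[7]->0 | ready=[3, 4, 7] | order so far=[1, 5, 2]
  pop 3: indeg[0]->0; indeg[6]->2 | ready=[0, 4, 7] | order so far=[1, 5, 2, 3]
  pop 0: indeg[6]->1 | ready=[4, 7] | order so far=[1, 5, 2, 3, 0]
  pop 4: no out-edges | ready=[7] | order so far=[1, 5, 2, 3, 0, 4]
  pop 7: indeg[6]->0 | ready=[6] | order so far=[1, 5, 2, 3, 0, 4, 7]
  pop 6: no out-edges | ready=[] | order so far=[1, 5, 2, 3, 0, 4, 7, 6]
New canonical toposort: [1, 5, 2, 3, 0, 4, 7, 6]
Compare positions:
  Node 0: index 4 -> 4 (same)
  Node 1: index 0 -> 0 (same)
  Node 2: index 2 -> 2 (same)
  Node 3: index 3 -> 3 (same)
  Node 4: index 5 -> 5 (same)
  Node 5: index 1 -> 1 (same)
  Node 6: index 7 -> 7 (same)
  Node 7: index 6 -> 6 (same)
Nodes that changed position: none

Answer: none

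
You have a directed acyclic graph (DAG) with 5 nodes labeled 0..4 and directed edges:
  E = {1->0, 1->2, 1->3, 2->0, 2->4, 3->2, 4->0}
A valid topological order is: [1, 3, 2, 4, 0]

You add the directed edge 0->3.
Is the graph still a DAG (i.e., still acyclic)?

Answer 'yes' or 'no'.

Answer: no

Derivation:
Given toposort: [1, 3, 2, 4, 0]
Position of 0: index 4; position of 3: index 1
New edge 0->3: backward (u after v in old order)
Backward edge: old toposort is now invalid. Check if this creates a cycle.
Does 3 already reach 0? Reachable from 3: [0, 2, 3, 4]. YES -> cycle!
Still a DAG? no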